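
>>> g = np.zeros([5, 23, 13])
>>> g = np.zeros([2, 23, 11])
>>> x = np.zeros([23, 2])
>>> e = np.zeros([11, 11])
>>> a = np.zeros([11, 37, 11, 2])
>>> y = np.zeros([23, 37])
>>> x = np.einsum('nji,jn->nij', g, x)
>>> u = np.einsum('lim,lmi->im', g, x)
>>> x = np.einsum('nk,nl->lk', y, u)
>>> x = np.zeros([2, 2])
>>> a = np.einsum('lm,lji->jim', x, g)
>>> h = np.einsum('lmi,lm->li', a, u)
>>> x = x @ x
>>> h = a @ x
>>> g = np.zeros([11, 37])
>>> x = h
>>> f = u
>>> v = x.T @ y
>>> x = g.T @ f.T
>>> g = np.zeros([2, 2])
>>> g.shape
(2, 2)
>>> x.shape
(37, 23)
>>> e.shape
(11, 11)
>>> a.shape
(23, 11, 2)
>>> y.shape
(23, 37)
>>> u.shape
(23, 11)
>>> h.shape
(23, 11, 2)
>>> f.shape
(23, 11)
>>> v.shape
(2, 11, 37)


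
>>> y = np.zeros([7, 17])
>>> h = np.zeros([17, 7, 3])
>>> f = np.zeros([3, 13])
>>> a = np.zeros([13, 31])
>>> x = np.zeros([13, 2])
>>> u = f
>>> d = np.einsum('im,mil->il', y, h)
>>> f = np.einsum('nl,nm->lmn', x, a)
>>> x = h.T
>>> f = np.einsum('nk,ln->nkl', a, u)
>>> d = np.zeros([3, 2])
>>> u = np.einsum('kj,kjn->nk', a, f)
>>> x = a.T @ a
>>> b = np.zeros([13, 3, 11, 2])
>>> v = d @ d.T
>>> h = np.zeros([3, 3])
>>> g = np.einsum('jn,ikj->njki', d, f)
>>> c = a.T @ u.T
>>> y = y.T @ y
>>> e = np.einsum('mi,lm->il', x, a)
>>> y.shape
(17, 17)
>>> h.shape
(3, 3)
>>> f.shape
(13, 31, 3)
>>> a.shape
(13, 31)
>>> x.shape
(31, 31)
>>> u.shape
(3, 13)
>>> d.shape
(3, 2)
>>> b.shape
(13, 3, 11, 2)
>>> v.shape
(3, 3)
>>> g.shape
(2, 3, 31, 13)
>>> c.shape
(31, 3)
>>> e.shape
(31, 13)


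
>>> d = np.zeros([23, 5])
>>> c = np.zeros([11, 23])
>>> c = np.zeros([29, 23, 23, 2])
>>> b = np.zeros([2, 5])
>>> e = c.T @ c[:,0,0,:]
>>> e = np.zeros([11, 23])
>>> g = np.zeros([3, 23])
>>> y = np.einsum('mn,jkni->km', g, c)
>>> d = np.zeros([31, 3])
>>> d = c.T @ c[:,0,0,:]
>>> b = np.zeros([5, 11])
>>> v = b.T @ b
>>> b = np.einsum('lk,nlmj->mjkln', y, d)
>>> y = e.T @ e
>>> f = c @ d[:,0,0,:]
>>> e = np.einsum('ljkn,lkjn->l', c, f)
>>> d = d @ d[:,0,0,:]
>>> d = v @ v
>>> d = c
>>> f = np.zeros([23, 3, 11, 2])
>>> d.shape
(29, 23, 23, 2)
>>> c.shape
(29, 23, 23, 2)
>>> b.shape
(23, 2, 3, 23, 2)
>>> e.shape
(29,)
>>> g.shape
(3, 23)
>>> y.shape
(23, 23)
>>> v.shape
(11, 11)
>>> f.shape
(23, 3, 11, 2)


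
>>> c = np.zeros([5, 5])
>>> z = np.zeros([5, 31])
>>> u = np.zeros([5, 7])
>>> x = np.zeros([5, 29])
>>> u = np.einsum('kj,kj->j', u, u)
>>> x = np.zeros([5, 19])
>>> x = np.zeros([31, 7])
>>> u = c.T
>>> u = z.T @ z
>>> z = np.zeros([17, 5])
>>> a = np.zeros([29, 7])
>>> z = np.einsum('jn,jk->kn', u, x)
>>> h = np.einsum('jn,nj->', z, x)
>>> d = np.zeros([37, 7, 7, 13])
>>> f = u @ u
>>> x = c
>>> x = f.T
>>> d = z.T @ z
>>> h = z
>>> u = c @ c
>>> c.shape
(5, 5)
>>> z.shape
(7, 31)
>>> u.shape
(5, 5)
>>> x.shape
(31, 31)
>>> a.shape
(29, 7)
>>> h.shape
(7, 31)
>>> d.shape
(31, 31)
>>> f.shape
(31, 31)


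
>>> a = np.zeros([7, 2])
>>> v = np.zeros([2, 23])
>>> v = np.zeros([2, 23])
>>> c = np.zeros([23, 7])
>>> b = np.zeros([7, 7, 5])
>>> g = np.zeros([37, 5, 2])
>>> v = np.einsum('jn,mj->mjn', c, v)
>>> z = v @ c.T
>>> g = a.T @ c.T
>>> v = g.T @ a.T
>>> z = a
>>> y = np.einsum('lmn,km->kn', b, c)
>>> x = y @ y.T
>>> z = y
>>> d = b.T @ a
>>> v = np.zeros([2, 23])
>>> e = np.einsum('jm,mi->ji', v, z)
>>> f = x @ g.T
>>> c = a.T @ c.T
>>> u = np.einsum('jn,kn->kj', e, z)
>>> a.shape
(7, 2)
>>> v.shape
(2, 23)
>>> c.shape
(2, 23)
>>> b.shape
(7, 7, 5)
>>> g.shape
(2, 23)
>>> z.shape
(23, 5)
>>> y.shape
(23, 5)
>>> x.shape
(23, 23)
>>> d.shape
(5, 7, 2)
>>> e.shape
(2, 5)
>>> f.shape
(23, 2)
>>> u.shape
(23, 2)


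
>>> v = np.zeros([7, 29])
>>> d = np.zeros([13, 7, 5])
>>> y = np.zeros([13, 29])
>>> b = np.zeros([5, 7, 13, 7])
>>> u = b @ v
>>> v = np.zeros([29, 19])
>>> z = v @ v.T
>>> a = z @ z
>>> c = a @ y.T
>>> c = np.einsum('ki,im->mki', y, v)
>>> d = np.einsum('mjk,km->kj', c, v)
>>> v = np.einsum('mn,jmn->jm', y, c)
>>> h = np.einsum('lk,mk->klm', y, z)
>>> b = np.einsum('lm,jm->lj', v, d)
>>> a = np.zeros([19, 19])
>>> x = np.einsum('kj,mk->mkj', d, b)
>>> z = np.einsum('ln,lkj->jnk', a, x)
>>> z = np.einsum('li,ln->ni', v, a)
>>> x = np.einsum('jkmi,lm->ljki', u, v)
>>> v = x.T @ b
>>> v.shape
(29, 7, 5, 29)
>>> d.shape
(29, 13)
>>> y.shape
(13, 29)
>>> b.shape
(19, 29)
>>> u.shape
(5, 7, 13, 29)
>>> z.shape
(19, 13)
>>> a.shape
(19, 19)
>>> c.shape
(19, 13, 29)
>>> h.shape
(29, 13, 29)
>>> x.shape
(19, 5, 7, 29)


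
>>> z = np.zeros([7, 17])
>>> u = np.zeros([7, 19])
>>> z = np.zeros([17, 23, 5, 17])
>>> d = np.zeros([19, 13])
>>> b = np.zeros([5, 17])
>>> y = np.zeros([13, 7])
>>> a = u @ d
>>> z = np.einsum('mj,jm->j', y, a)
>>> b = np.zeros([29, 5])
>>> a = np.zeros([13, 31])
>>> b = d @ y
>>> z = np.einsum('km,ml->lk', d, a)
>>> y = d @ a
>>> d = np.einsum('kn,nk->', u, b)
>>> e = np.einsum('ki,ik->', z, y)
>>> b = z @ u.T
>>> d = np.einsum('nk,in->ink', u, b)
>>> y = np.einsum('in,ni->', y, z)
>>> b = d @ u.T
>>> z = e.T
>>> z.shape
()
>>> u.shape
(7, 19)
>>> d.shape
(31, 7, 19)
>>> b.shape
(31, 7, 7)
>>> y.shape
()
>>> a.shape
(13, 31)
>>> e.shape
()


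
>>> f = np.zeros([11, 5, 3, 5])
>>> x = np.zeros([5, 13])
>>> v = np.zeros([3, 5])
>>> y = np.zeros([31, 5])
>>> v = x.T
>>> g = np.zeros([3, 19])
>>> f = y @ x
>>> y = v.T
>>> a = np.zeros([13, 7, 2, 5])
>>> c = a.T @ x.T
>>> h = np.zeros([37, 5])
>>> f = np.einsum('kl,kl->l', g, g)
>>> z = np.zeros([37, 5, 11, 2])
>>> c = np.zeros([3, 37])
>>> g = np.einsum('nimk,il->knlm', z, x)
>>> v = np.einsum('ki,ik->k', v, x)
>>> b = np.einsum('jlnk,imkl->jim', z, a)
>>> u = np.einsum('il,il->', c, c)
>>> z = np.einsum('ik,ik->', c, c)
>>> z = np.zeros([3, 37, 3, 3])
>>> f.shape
(19,)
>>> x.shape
(5, 13)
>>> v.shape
(13,)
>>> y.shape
(5, 13)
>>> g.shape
(2, 37, 13, 11)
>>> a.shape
(13, 7, 2, 5)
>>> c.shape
(3, 37)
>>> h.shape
(37, 5)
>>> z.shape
(3, 37, 3, 3)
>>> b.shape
(37, 13, 7)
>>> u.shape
()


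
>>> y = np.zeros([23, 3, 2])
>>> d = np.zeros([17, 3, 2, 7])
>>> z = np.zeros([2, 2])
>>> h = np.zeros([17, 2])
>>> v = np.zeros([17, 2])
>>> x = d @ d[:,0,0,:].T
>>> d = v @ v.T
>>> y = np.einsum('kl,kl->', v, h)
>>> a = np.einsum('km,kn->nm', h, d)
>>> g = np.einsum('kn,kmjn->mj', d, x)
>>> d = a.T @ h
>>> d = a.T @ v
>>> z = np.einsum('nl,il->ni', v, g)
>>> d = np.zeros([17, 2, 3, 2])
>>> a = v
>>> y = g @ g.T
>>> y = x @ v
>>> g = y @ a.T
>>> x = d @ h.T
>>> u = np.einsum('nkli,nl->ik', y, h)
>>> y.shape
(17, 3, 2, 2)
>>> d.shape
(17, 2, 3, 2)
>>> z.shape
(17, 3)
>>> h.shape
(17, 2)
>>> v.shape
(17, 2)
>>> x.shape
(17, 2, 3, 17)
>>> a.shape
(17, 2)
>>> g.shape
(17, 3, 2, 17)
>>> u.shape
(2, 3)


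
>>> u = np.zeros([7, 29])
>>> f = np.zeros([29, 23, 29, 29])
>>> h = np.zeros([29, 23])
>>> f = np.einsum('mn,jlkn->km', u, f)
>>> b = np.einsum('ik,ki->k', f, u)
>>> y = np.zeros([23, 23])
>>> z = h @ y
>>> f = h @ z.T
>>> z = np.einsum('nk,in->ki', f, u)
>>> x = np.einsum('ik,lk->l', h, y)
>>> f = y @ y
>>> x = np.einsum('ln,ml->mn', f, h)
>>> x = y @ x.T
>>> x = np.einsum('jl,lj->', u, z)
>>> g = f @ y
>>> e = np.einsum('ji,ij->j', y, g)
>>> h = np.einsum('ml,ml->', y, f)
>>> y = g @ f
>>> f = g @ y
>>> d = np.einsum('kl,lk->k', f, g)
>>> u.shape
(7, 29)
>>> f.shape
(23, 23)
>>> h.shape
()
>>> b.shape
(7,)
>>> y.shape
(23, 23)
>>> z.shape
(29, 7)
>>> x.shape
()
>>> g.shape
(23, 23)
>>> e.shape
(23,)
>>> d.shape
(23,)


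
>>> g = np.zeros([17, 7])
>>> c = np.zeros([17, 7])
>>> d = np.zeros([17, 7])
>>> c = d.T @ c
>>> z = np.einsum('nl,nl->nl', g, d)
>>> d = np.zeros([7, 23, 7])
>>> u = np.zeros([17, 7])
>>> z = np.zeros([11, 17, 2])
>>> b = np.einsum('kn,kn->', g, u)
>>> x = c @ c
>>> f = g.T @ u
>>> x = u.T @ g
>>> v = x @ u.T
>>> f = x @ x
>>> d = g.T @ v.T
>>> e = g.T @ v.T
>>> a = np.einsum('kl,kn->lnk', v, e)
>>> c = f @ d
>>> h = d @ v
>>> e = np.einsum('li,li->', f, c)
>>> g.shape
(17, 7)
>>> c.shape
(7, 7)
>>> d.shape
(7, 7)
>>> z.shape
(11, 17, 2)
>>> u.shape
(17, 7)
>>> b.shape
()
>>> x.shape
(7, 7)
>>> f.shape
(7, 7)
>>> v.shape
(7, 17)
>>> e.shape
()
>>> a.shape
(17, 7, 7)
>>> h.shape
(7, 17)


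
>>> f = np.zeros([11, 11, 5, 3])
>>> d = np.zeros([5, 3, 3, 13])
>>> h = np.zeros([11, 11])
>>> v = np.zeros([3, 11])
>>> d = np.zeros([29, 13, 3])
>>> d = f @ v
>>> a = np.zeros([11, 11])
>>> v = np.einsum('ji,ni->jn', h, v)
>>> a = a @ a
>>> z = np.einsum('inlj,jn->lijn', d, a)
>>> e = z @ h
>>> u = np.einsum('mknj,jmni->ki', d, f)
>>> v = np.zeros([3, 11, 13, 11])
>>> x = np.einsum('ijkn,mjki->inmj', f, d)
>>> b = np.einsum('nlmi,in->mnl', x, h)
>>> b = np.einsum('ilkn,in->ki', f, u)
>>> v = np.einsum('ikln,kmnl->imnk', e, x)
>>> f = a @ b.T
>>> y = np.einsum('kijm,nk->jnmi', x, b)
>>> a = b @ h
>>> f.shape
(11, 5)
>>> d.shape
(11, 11, 5, 11)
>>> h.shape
(11, 11)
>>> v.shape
(5, 3, 11, 11)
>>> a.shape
(5, 11)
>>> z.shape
(5, 11, 11, 11)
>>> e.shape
(5, 11, 11, 11)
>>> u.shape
(11, 3)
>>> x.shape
(11, 3, 11, 11)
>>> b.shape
(5, 11)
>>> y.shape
(11, 5, 11, 3)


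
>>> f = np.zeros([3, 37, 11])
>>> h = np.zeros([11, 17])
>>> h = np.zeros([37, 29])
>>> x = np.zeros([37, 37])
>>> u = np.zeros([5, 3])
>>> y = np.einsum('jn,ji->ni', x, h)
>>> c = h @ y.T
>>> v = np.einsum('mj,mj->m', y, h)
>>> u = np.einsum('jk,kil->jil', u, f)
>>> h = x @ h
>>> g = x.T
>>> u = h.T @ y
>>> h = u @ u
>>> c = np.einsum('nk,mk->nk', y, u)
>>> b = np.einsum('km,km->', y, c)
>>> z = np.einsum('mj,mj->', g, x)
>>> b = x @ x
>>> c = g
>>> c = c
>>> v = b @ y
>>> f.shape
(3, 37, 11)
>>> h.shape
(29, 29)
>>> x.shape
(37, 37)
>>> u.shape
(29, 29)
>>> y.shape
(37, 29)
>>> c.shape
(37, 37)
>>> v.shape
(37, 29)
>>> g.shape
(37, 37)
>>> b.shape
(37, 37)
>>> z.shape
()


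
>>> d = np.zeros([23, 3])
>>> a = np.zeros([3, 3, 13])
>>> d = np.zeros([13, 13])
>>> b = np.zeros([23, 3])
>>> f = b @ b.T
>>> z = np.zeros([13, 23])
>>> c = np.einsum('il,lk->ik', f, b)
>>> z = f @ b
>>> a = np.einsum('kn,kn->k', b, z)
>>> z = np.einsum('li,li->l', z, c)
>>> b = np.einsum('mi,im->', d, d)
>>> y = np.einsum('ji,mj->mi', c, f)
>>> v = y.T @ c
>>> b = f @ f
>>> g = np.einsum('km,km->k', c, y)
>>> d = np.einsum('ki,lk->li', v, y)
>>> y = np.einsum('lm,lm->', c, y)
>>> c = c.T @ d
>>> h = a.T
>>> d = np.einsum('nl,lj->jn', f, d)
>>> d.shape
(3, 23)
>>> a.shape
(23,)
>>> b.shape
(23, 23)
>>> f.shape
(23, 23)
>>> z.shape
(23,)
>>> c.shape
(3, 3)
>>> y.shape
()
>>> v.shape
(3, 3)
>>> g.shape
(23,)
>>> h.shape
(23,)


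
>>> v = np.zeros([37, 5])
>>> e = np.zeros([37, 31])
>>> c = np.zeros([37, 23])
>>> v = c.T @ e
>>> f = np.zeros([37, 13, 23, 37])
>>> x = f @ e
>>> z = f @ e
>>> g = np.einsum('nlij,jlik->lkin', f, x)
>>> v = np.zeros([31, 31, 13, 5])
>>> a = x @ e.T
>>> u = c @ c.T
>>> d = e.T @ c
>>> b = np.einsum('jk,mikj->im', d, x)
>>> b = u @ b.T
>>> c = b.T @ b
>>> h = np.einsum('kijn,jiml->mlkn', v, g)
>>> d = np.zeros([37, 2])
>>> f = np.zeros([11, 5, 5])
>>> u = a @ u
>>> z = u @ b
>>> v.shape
(31, 31, 13, 5)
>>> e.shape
(37, 31)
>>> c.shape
(13, 13)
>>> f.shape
(11, 5, 5)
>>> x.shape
(37, 13, 23, 31)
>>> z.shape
(37, 13, 23, 13)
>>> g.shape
(13, 31, 23, 37)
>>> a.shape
(37, 13, 23, 37)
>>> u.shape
(37, 13, 23, 37)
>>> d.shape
(37, 2)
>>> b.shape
(37, 13)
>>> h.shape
(23, 37, 31, 5)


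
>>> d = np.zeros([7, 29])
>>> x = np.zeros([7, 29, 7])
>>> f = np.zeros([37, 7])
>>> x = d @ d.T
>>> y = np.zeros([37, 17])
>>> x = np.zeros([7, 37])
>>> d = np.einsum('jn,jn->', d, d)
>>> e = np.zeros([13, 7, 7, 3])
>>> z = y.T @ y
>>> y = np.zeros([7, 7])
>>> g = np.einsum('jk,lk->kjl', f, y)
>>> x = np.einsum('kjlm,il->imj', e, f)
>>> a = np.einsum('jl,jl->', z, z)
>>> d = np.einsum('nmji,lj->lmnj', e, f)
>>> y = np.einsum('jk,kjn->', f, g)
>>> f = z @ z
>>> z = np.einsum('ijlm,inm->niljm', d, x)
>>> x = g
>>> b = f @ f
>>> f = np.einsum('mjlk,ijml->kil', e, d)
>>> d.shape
(37, 7, 13, 7)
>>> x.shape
(7, 37, 7)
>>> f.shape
(3, 37, 7)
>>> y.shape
()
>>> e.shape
(13, 7, 7, 3)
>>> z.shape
(3, 37, 13, 7, 7)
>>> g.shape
(7, 37, 7)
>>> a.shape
()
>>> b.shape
(17, 17)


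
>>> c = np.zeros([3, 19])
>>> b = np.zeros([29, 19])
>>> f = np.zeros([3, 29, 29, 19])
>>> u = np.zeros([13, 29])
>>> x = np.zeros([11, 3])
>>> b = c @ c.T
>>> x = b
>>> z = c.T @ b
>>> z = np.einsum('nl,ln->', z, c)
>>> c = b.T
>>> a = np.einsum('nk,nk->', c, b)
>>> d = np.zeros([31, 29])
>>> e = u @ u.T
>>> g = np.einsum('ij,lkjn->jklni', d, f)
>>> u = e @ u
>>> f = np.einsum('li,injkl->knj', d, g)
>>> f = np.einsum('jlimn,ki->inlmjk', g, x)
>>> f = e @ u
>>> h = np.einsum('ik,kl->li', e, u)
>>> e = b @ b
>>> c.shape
(3, 3)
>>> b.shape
(3, 3)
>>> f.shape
(13, 29)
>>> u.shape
(13, 29)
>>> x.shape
(3, 3)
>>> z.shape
()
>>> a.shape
()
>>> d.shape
(31, 29)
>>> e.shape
(3, 3)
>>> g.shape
(29, 29, 3, 19, 31)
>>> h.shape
(29, 13)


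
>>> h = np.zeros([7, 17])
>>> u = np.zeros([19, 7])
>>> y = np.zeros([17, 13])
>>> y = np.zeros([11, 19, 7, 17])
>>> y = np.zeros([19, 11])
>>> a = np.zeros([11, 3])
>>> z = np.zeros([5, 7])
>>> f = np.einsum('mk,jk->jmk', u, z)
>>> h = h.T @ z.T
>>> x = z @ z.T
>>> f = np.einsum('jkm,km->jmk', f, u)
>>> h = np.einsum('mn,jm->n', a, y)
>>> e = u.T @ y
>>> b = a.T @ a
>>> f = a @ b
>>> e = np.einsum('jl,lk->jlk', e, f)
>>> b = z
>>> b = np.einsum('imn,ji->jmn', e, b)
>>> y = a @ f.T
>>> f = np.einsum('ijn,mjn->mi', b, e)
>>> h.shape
(3,)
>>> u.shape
(19, 7)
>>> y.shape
(11, 11)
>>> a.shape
(11, 3)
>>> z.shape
(5, 7)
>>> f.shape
(7, 5)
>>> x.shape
(5, 5)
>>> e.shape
(7, 11, 3)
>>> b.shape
(5, 11, 3)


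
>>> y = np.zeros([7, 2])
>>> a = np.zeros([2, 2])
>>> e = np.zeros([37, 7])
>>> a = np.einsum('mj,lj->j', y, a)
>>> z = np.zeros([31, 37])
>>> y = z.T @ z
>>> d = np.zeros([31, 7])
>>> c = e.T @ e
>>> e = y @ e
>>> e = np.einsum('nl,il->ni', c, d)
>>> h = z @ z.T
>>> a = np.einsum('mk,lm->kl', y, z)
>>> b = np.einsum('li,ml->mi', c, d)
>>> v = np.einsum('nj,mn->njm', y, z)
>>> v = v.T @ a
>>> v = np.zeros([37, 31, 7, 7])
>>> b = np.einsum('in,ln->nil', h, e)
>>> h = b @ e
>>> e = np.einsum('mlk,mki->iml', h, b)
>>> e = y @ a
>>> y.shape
(37, 37)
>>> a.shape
(37, 31)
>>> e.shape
(37, 31)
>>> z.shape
(31, 37)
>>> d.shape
(31, 7)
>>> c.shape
(7, 7)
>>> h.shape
(31, 31, 31)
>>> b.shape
(31, 31, 7)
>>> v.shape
(37, 31, 7, 7)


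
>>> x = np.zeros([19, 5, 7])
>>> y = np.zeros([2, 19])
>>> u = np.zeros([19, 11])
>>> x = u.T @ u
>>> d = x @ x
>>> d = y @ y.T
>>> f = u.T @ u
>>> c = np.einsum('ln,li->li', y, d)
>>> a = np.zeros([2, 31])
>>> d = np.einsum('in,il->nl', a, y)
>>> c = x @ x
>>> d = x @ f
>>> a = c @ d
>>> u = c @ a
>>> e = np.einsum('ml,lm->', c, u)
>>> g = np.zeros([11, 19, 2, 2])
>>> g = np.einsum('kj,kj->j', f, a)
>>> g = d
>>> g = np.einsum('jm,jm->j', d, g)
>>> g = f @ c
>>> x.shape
(11, 11)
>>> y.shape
(2, 19)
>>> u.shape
(11, 11)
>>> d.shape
(11, 11)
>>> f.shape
(11, 11)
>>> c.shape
(11, 11)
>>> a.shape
(11, 11)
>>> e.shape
()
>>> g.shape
(11, 11)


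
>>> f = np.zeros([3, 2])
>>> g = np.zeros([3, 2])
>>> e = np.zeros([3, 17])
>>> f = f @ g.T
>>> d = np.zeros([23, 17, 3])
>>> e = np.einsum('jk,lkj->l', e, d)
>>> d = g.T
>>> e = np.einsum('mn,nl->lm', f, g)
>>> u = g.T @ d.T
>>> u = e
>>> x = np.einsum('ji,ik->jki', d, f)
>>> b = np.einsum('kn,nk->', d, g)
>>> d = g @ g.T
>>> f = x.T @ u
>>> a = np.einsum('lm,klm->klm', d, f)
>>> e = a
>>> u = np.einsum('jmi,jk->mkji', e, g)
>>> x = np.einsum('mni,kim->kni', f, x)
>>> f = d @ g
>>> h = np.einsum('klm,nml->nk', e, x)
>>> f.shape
(3, 2)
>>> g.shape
(3, 2)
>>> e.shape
(3, 3, 3)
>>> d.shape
(3, 3)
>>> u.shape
(3, 2, 3, 3)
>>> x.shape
(2, 3, 3)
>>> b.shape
()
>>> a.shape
(3, 3, 3)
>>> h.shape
(2, 3)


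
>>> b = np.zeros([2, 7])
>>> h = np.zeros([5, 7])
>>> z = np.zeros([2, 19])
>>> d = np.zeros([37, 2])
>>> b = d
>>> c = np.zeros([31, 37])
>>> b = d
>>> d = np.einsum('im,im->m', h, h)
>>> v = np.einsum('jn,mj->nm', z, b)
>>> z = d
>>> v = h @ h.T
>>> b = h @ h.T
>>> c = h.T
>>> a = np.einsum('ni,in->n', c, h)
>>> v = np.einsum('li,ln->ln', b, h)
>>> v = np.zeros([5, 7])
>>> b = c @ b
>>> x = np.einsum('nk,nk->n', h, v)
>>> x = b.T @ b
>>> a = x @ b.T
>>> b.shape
(7, 5)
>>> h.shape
(5, 7)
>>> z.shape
(7,)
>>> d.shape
(7,)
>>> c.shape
(7, 5)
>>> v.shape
(5, 7)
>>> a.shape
(5, 7)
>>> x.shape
(5, 5)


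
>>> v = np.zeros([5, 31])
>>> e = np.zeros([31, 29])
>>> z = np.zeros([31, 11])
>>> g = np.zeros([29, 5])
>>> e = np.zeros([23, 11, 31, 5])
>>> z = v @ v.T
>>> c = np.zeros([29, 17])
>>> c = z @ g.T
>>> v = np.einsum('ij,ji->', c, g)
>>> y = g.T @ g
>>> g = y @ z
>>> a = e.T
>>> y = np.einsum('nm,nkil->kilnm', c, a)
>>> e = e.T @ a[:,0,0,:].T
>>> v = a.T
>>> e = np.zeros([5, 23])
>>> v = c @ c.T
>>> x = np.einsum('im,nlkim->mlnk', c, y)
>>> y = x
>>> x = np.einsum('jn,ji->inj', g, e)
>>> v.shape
(5, 5)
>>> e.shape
(5, 23)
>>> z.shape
(5, 5)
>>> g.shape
(5, 5)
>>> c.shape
(5, 29)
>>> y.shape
(29, 11, 31, 23)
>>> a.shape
(5, 31, 11, 23)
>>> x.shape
(23, 5, 5)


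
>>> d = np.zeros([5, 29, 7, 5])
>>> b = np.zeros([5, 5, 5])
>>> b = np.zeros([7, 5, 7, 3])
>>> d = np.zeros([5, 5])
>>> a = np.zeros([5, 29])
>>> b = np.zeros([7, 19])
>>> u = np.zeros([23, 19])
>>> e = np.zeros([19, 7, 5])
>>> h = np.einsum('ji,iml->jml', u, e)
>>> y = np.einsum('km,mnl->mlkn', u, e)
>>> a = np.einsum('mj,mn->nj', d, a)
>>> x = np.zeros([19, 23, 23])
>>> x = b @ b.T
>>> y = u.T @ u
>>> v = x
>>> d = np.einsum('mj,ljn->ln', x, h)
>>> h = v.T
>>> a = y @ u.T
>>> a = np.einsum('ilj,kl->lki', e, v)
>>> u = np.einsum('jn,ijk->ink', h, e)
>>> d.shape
(23, 5)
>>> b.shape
(7, 19)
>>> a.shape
(7, 7, 19)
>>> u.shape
(19, 7, 5)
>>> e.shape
(19, 7, 5)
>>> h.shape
(7, 7)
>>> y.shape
(19, 19)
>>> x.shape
(7, 7)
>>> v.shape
(7, 7)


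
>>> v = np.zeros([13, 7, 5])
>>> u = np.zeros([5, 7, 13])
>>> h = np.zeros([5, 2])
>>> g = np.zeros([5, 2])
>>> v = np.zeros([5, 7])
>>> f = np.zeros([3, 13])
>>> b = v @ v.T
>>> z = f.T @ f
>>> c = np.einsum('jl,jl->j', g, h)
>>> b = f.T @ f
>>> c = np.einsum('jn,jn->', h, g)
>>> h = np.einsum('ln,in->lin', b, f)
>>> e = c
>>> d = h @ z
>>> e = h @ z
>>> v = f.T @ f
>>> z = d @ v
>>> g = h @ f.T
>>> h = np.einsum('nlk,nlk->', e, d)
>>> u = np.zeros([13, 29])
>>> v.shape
(13, 13)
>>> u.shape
(13, 29)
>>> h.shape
()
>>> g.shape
(13, 3, 3)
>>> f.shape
(3, 13)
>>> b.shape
(13, 13)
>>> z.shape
(13, 3, 13)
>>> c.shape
()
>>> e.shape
(13, 3, 13)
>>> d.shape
(13, 3, 13)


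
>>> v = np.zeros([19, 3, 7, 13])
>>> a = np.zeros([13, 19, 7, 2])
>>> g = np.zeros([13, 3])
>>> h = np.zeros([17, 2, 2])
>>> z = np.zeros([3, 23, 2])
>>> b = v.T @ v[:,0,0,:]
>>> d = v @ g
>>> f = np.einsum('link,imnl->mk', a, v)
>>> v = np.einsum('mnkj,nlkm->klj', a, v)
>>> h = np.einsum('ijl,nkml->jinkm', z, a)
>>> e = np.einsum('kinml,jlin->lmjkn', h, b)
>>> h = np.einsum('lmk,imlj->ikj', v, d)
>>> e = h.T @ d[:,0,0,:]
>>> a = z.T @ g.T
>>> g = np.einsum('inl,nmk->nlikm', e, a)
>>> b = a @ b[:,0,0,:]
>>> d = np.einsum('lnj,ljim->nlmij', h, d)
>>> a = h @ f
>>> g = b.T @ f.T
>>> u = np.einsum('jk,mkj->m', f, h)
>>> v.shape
(7, 3, 2)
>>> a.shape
(19, 2, 2)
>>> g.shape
(13, 23, 3)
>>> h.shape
(19, 2, 3)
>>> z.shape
(3, 23, 2)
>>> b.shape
(2, 23, 13)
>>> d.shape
(2, 19, 3, 7, 3)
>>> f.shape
(3, 2)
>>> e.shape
(3, 2, 3)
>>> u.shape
(19,)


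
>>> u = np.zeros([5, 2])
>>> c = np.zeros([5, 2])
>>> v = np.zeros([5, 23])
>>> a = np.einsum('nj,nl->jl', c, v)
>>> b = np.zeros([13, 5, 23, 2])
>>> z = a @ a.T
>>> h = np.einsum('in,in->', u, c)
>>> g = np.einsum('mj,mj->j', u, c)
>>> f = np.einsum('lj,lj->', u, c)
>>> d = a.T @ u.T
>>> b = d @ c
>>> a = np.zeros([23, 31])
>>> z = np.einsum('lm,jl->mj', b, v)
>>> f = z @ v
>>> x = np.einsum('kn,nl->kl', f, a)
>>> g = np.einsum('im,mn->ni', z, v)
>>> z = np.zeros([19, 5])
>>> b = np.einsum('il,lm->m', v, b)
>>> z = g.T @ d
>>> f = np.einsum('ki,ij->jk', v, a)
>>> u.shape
(5, 2)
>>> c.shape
(5, 2)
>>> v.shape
(5, 23)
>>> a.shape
(23, 31)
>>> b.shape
(2,)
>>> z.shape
(2, 5)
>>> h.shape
()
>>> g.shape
(23, 2)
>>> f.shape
(31, 5)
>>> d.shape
(23, 5)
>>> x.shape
(2, 31)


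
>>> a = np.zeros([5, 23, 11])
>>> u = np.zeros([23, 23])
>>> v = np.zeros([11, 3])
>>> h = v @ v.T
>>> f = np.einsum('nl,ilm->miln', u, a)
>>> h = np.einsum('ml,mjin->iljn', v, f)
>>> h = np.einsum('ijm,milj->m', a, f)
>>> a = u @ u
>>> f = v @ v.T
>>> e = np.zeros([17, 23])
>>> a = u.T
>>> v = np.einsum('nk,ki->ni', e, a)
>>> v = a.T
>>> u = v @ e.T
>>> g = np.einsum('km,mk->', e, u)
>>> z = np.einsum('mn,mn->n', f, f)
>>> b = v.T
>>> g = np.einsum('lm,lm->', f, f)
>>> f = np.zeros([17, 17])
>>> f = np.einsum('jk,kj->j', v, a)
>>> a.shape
(23, 23)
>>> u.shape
(23, 17)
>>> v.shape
(23, 23)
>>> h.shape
(11,)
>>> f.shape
(23,)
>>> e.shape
(17, 23)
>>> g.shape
()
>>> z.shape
(11,)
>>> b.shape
(23, 23)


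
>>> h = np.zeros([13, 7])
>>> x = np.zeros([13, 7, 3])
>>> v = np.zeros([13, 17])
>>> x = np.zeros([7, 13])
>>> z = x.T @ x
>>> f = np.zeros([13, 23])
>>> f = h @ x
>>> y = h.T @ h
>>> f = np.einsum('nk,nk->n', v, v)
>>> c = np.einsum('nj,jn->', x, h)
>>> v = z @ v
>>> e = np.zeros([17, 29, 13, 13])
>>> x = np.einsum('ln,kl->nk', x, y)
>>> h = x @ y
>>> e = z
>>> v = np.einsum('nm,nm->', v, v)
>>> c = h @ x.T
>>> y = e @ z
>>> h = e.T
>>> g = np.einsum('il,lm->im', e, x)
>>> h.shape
(13, 13)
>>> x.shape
(13, 7)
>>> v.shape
()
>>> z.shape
(13, 13)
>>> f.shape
(13,)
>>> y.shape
(13, 13)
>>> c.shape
(13, 13)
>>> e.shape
(13, 13)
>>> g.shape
(13, 7)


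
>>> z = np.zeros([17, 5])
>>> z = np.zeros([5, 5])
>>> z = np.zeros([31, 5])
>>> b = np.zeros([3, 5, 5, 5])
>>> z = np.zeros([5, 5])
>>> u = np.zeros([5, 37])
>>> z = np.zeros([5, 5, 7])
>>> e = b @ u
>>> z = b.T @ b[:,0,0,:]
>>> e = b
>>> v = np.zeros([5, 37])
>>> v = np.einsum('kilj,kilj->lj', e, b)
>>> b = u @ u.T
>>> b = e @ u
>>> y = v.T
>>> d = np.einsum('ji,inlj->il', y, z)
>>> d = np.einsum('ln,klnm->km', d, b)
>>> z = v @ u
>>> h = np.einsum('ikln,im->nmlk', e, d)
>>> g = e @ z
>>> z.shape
(5, 37)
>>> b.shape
(3, 5, 5, 37)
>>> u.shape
(5, 37)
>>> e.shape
(3, 5, 5, 5)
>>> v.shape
(5, 5)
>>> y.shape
(5, 5)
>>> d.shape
(3, 37)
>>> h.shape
(5, 37, 5, 5)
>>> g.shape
(3, 5, 5, 37)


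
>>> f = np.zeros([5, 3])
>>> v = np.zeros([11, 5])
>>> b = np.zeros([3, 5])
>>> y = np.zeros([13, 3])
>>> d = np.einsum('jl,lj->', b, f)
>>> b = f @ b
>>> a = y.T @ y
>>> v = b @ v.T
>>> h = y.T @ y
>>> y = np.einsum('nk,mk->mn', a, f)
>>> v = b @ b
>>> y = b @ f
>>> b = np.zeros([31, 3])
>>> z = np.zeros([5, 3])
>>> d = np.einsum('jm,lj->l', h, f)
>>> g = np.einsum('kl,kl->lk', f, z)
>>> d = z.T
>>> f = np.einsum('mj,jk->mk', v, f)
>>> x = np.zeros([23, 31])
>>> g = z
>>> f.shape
(5, 3)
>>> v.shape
(5, 5)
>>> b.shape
(31, 3)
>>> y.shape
(5, 3)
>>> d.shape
(3, 5)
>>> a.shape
(3, 3)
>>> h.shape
(3, 3)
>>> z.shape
(5, 3)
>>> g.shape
(5, 3)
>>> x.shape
(23, 31)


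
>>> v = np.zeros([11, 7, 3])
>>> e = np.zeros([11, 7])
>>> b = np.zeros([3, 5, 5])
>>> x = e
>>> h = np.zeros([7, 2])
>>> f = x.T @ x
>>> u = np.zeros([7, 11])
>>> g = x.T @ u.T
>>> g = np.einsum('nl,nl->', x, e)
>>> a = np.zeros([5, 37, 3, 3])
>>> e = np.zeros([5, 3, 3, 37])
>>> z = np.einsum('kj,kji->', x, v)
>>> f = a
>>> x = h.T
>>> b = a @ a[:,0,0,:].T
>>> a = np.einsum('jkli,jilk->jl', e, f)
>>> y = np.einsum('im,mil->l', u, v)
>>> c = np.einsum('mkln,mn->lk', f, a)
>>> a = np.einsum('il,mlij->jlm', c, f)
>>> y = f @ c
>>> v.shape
(11, 7, 3)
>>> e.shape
(5, 3, 3, 37)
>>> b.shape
(5, 37, 3, 5)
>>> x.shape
(2, 7)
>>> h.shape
(7, 2)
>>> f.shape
(5, 37, 3, 3)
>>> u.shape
(7, 11)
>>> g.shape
()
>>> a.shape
(3, 37, 5)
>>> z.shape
()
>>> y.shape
(5, 37, 3, 37)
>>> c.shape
(3, 37)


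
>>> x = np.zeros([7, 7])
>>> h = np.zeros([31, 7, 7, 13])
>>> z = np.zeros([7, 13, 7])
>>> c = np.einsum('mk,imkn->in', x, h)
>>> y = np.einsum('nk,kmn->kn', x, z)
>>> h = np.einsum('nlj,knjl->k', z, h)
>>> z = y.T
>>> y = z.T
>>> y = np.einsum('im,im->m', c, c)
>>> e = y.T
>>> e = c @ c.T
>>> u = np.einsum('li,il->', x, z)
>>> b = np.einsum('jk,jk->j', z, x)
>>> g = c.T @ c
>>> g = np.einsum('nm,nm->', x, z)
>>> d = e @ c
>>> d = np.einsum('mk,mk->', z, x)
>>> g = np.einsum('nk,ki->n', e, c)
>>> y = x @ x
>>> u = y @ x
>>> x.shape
(7, 7)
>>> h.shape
(31,)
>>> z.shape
(7, 7)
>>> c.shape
(31, 13)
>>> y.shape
(7, 7)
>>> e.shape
(31, 31)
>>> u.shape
(7, 7)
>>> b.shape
(7,)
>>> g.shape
(31,)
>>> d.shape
()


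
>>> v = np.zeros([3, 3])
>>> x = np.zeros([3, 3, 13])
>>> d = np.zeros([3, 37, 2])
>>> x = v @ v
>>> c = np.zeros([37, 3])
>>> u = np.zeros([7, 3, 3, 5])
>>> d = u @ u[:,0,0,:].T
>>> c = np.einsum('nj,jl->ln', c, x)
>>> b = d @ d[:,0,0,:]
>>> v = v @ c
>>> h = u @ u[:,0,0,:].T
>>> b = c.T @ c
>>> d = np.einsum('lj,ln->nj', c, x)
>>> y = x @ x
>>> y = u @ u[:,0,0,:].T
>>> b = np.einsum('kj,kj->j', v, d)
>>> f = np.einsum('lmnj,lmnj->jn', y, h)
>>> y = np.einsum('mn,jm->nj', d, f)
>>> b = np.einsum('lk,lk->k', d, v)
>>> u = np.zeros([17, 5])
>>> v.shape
(3, 37)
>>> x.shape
(3, 3)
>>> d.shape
(3, 37)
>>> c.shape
(3, 37)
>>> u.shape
(17, 5)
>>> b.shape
(37,)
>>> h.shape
(7, 3, 3, 7)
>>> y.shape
(37, 7)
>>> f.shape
(7, 3)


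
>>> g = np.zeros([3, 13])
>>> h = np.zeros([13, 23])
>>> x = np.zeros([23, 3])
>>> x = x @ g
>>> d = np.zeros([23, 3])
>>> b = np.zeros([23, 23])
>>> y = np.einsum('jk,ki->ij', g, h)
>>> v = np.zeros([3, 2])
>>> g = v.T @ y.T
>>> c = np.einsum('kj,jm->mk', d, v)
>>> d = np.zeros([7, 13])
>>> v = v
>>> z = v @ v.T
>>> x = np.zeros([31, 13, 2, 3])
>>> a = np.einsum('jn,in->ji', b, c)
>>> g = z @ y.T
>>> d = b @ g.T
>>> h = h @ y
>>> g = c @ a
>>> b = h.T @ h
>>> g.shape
(2, 2)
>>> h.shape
(13, 3)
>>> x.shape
(31, 13, 2, 3)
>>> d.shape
(23, 3)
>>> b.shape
(3, 3)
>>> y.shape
(23, 3)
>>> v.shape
(3, 2)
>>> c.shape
(2, 23)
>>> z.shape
(3, 3)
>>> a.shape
(23, 2)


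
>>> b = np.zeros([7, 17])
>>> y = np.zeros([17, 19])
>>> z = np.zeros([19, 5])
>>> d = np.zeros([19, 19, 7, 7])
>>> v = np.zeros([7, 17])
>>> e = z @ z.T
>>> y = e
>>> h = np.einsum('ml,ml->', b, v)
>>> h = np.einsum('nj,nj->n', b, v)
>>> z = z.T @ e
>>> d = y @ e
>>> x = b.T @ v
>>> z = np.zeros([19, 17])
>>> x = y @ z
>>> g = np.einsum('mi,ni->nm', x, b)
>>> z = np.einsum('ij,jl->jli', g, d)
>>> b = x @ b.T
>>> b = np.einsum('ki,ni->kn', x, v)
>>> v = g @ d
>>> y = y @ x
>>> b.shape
(19, 7)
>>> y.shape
(19, 17)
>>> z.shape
(19, 19, 7)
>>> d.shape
(19, 19)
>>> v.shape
(7, 19)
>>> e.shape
(19, 19)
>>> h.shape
(7,)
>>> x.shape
(19, 17)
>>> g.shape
(7, 19)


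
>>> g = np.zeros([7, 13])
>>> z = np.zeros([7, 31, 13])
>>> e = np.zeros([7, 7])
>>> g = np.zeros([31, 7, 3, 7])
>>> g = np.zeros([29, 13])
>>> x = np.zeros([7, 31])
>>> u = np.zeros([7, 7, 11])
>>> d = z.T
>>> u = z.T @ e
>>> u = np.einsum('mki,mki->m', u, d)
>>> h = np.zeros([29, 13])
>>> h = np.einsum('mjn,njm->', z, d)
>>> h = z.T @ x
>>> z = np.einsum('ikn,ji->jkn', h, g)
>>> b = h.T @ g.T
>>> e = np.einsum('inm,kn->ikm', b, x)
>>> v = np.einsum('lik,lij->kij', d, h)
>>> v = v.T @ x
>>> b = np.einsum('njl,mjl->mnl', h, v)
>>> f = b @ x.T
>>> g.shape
(29, 13)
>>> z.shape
(29, 31, 31)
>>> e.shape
(31, 7, 29)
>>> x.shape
(7, 31)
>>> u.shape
(13,)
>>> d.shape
(13, 31, 7)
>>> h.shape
(13, 31, 31)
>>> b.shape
(31, 13, 31)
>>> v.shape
(31, 31, 31)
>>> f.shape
(31, 13, 7)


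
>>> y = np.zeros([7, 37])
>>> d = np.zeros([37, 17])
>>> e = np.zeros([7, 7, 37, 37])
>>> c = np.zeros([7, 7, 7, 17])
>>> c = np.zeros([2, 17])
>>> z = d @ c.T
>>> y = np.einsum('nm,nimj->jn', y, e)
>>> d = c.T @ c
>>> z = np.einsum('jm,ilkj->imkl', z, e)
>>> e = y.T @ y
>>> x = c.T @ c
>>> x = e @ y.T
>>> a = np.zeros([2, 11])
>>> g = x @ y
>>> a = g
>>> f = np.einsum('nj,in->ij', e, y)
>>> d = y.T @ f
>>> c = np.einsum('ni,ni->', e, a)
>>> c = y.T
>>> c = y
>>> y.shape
(37, 7)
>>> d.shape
(7, 7)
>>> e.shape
(7, 7)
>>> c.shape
(37, 7)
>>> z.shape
(7, 2, 37, 7)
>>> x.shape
(7, 37)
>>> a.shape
(7, 7)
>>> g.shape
(7, 7)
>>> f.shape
(37, 7)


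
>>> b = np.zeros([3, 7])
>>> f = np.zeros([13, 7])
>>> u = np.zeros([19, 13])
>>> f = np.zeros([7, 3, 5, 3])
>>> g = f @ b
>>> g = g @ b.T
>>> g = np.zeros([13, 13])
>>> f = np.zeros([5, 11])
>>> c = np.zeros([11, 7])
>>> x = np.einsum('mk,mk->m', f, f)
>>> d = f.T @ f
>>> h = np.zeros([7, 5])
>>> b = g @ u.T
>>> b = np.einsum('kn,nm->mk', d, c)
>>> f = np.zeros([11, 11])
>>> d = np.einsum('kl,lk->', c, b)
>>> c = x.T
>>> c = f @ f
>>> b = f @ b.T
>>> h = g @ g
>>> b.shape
(11, 7)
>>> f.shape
(11, 11)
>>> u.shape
(19, 13)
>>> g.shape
(13, 13)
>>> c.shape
(11, 11)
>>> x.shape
(5,)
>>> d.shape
()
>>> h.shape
(13, 13)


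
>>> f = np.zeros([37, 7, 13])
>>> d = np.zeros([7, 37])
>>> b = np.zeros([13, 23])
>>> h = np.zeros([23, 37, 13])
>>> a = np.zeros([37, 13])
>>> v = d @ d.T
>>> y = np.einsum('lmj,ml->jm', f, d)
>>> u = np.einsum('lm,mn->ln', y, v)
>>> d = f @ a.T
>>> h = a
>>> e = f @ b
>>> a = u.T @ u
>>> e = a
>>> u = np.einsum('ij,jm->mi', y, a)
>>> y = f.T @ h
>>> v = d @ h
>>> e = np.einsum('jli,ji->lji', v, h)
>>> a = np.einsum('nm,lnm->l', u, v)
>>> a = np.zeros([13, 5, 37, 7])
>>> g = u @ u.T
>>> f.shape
(37, 7, 13)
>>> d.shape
(37, 7, 37)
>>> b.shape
(13, 23)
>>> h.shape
(37, 13)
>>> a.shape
(13, 5, 37, 7)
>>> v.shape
(37, 7, 13)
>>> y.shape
(13, 7, 13)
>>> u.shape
(7, 13)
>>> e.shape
(7, 37, 13)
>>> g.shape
(7, 7)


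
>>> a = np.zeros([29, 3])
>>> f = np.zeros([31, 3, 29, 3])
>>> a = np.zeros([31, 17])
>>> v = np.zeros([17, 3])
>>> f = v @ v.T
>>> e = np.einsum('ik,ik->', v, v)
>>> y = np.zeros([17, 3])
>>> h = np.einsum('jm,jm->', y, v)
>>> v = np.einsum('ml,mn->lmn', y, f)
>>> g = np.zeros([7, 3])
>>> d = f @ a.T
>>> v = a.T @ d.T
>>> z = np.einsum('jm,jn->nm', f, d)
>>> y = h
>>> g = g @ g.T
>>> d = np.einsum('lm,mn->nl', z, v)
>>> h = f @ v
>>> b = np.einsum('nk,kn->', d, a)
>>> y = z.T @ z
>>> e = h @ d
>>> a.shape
(31, 17)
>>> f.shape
(17, 17)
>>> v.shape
(17, 17)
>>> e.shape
(17, 31)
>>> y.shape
(17, 17)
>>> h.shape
(17, 17)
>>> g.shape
(7, 7)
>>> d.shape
(17, 31)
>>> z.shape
(31, 17)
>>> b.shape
()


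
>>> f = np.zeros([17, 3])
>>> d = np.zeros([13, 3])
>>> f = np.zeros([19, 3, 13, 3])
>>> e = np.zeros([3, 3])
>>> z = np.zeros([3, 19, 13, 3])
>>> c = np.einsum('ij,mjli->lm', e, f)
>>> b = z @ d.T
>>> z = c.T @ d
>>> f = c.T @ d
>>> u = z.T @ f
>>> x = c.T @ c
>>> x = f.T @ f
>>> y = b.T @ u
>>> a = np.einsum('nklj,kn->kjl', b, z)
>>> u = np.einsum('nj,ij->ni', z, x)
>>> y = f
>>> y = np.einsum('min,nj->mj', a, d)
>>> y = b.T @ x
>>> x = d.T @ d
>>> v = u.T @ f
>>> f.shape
(19, 3)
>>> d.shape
(13, 3)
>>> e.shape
(3, 3)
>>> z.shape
(19, 3)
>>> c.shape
(13, 19)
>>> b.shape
(3, 19, 13, 13)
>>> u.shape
(19, 3)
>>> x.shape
(3, 3)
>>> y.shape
(13, 13, 19, 3)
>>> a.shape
(19, 13, 13)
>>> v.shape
(3, 3)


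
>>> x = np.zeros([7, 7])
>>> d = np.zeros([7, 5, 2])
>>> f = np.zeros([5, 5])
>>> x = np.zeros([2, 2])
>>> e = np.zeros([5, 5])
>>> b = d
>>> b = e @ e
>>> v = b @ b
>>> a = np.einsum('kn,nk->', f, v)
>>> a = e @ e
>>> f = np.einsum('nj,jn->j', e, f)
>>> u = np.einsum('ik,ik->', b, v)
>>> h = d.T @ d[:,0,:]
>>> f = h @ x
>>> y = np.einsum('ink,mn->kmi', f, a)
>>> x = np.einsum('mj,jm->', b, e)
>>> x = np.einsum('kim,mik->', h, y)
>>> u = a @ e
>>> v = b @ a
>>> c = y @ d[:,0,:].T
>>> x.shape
()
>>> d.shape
(7, 5, 2)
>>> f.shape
(2, 5, 2)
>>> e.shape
(5, 5)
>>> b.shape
(5, 5)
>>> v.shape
(5, 5)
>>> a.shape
(5, 5)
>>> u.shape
(5, 5)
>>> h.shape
(2, 5, 2)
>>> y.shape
(2, 5, 2)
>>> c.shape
(2, 5, 7)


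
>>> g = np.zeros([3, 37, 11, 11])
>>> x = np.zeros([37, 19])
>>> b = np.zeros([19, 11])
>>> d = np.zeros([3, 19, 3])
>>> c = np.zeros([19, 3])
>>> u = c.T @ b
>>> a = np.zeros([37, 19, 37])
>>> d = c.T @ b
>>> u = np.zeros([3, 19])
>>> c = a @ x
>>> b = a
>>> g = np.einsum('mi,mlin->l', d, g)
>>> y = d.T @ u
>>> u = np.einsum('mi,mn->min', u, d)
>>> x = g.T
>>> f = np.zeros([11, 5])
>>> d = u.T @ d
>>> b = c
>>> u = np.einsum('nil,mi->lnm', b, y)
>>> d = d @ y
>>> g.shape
(37,)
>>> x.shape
(37,)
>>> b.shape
(37, 19, 19)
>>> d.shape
(11, 19, 19)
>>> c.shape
(37, 19, 19)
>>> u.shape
(19, 37, 11)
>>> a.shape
(37, 19, 37)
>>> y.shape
(11, 19)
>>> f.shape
(11, 5)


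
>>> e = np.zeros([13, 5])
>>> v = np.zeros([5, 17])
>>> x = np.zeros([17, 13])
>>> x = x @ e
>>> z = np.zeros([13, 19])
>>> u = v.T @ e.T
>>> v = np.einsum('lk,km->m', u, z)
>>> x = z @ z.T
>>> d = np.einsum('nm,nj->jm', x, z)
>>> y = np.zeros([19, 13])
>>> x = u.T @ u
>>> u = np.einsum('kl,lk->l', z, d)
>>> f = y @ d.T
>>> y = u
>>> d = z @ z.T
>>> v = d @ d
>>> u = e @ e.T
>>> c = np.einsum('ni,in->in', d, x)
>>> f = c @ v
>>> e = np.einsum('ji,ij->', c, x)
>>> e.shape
()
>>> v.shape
(13, 13)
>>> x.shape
(13, 13)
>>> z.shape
(13, 19)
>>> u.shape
(13, 13)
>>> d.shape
(13, 13)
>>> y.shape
(19,)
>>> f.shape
(13, 13)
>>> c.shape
(13, 13)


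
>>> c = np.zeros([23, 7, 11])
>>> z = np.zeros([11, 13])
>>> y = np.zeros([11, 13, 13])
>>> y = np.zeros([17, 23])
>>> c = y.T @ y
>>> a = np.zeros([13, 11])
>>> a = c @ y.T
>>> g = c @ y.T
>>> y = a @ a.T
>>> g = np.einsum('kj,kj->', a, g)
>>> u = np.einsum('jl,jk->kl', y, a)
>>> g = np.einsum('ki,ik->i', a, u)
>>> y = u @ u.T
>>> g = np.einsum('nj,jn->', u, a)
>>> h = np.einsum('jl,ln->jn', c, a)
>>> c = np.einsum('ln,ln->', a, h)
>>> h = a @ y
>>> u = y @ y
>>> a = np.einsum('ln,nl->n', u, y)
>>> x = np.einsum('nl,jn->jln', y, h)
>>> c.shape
()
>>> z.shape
(11, 13)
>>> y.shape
(17, 17)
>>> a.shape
(17,)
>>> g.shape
()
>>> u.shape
(17, 17)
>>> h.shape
(23, 17)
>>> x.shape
(23, 17, 17)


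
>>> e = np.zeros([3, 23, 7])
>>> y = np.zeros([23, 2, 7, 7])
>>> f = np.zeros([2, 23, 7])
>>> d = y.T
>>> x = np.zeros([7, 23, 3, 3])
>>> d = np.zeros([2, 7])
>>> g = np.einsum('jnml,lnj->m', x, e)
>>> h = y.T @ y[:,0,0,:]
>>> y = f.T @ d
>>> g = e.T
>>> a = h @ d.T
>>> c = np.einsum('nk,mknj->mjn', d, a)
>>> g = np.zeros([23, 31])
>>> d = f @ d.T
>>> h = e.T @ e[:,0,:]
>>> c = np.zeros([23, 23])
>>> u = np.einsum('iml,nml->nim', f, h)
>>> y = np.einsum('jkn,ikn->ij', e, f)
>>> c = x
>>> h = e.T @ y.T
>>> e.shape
(3, 23, 7)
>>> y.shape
(2, 3)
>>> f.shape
(2, 23, 7)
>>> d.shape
(2, 23, 2)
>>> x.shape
(7, 23, 3, 3)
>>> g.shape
(23, 31)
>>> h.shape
(7, 23, 2)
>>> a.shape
(7, 7, 2, 2)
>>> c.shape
(7, 23, 3, 3)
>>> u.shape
(7, 2, 23)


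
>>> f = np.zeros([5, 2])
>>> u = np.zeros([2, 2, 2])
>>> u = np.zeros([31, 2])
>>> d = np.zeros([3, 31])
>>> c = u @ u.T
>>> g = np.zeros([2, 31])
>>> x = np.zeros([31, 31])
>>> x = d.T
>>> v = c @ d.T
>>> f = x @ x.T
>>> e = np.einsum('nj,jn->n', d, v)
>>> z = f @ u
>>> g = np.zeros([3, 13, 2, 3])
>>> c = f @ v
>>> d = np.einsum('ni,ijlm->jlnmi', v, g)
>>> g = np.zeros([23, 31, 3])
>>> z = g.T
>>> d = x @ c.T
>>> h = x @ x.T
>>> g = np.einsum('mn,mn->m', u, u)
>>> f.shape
(31, 31)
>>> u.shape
(31, 2)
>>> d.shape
(31, 31)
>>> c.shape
(31, 3)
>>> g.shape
(31,)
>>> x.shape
(31, 3)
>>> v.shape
(31, 3)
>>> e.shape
(3,)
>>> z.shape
(3, 31, 23)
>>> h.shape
(31, 31)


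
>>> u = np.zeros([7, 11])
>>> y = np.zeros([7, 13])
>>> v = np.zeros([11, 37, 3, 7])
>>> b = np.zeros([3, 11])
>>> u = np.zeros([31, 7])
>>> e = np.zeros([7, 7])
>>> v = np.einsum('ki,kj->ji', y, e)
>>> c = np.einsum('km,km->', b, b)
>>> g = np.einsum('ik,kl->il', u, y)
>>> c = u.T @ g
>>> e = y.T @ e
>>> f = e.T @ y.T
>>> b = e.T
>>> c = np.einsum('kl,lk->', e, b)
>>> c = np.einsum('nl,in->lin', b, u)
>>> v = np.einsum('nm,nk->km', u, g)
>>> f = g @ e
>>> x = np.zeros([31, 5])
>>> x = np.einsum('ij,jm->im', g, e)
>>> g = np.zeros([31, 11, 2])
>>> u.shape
(31, 7)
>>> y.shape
(7, 13)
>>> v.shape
(13, 7)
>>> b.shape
(7, 13)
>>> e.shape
(13, 7)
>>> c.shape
(13, 31, 7)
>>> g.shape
(31, 11, 2)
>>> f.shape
(31, 7)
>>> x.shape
(31, 7)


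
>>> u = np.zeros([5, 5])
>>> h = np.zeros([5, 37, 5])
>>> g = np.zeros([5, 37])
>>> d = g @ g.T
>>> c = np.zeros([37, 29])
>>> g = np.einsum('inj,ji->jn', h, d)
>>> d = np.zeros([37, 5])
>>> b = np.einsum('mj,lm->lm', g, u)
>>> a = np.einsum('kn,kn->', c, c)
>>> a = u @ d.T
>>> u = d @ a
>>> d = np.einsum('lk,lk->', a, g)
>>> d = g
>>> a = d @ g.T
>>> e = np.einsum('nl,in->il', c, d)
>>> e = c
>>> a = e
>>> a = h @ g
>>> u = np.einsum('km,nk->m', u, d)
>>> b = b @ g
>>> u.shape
(37,)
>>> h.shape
(5, 37, 5)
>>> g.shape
(5, 37)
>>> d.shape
(5, 37)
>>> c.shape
(37, 29)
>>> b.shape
(5, 37)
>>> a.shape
(5, 37, 37)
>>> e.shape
(37, 29)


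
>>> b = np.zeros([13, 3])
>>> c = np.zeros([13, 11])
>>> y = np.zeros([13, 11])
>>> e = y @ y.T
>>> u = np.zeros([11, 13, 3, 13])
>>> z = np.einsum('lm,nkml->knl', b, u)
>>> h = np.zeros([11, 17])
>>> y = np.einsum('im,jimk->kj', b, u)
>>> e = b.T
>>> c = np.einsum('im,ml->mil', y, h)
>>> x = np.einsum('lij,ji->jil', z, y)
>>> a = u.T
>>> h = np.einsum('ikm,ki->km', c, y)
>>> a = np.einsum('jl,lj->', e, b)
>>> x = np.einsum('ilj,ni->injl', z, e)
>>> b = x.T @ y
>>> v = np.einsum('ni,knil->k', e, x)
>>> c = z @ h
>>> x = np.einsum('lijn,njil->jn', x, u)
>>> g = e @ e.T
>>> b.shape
(11, 13, 3, 11)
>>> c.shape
(13, 11, 17)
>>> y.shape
(13, 11)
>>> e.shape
(3, 13)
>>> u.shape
(11, 13, 3, 13)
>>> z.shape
(13, 11, 13)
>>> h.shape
(13, 17)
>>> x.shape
(13, 11)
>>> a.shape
()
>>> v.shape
(13,)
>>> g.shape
(3, 3)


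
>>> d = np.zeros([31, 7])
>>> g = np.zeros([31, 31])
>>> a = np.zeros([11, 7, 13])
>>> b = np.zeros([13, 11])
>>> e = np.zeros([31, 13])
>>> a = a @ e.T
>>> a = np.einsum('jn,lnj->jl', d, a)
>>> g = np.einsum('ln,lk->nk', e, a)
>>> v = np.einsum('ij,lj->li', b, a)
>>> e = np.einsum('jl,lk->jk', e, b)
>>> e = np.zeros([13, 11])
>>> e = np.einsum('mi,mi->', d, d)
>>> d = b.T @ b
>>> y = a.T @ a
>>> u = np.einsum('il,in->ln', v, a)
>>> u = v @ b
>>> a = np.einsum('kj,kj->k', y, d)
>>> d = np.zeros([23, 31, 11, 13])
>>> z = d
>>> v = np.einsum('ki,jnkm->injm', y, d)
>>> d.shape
(23, 31, 11, 13)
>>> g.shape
(13, 11)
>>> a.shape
(11,)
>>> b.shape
(13, 11)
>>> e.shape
()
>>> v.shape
(11, 31, 23, 13)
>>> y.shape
(11, 11)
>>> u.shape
(31, 11)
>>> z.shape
(23, 31, 11, 13)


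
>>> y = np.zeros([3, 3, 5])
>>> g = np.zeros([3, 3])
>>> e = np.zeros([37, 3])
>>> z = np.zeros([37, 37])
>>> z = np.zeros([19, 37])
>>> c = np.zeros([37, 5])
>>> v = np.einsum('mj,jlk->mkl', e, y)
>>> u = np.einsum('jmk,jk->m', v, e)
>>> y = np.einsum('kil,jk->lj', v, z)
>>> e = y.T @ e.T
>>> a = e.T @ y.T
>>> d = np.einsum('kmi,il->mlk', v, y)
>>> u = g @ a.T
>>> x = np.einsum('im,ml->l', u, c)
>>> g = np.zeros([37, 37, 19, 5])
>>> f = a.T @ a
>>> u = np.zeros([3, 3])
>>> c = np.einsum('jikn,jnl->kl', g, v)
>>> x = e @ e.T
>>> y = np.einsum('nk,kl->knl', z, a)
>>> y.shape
(37, 19, 3)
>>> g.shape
(37, 37, 19, 5)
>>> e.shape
(19, 37)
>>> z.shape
(19, 37)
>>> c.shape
(19, 3)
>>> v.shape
(37, 5, 3)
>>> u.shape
(3, 3)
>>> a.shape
(37, 3)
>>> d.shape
(5, 19, 37)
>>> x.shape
(19, 19)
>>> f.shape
(3, 3)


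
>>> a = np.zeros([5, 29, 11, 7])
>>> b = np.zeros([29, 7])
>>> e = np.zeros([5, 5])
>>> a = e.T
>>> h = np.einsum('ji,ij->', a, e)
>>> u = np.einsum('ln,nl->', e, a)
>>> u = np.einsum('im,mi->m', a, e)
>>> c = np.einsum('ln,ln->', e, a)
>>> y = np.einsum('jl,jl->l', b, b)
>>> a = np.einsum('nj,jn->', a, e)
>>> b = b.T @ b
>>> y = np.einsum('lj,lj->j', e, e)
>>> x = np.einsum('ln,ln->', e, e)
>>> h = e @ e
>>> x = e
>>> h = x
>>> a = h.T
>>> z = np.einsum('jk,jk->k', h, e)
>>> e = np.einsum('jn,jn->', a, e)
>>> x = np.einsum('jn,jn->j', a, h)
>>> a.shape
(5, 5)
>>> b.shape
(7, 7)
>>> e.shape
()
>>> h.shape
(5, 5)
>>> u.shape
(5,)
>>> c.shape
()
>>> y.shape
(5,)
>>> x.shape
(5,)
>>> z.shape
(5,)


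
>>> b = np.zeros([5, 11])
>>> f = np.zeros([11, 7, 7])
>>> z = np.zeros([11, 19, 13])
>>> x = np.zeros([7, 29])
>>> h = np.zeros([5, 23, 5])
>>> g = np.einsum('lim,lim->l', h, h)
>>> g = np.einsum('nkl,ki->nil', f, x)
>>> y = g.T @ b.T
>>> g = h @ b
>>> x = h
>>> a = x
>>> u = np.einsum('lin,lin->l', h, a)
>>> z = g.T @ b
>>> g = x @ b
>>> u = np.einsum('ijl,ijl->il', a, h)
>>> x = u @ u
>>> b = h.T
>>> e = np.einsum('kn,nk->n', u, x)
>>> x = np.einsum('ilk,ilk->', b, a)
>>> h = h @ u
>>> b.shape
(5, 23, 5)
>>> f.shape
(11, 7, 7)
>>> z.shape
(11, 23, 11)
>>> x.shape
()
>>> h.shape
(5, 23, 5)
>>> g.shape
(5, 23, 11)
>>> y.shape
(7, 29, 5)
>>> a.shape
(5, 23, 5)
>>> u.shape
(5, 5)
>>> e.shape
(5,)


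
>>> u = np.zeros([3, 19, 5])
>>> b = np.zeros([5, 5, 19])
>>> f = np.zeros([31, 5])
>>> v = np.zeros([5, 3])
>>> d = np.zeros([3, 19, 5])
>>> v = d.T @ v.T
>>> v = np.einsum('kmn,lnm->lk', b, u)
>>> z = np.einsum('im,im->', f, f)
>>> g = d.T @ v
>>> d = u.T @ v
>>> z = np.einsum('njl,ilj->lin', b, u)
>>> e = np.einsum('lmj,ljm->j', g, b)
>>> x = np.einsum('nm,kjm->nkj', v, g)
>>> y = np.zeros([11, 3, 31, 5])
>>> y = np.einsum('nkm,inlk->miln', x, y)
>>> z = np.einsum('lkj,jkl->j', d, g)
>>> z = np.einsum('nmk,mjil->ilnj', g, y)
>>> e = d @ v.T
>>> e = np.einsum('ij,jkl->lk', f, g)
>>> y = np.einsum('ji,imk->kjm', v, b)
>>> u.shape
(3, 19, 5)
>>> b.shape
(5, 5, 19)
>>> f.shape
(31, 5)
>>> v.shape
(3, 5)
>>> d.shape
(5, 19, 5)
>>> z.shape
(31, 3, 5, 11)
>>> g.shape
(5, 19, 5)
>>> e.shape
(5, 19)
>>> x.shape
(3, 5, 19)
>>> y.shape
(19, 3, 5)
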